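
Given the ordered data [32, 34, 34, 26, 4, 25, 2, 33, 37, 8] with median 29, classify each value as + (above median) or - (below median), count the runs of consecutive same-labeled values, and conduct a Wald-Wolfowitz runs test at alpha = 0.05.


Step 1: Compute median = 29; label A = above, B = below.
Labels in order: AAABBBBAAB  (n_A = 5, n_B = 5)
Step 2: Count runs R = 4.
Step 3: Under H0 (random ordering), E[R] = 2*n_A*n_B/(n_A+n_B) + 1 = 2*5*5/10 + 1 = 6.0000.
        Var[R] = 2*n_A*n_B*(2*n_A*n_B - n_A - n_B) / ((n_A+n_B)^2 * (n_A+n_B-1)) = 2000/900 = 2.2222.
        SD[R] = 1.4907.
Step 4: Continuity-corrected z = (R + 0.5 - E[R]) / SD[R] = (4 + 0.5 - 6.0000) / 1.4907 = -1.0062.
Step 5: Two-sided p-value via normal approximation = 2*(1 - Phi(|z|)) = 0.314305.
Step 6: alpha = 0.05. fail to reject H0.

R = 4, z = -1.0062, p = 0.314305, fail to reject H0.


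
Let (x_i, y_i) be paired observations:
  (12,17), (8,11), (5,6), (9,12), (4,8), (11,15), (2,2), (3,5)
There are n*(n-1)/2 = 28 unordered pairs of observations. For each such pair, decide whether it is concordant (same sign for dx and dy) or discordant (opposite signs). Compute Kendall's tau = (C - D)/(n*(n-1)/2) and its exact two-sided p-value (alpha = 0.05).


Step 1: Enumerate the 28 unordered pairs (i,j) with i<j and classify each by sign(x_j-x_i) * sign(y_j-y_i).
  (1,2):dx=-4,dy=-6->C; (1,3):dx=-7,dy=-11->C; (1,4):dx=-3,dy=-5->C; (1,5):dx=-8,dy=-9->C
  (1,6):dx=-1,dy=-2->C; (1,7):dx=-10,dy=-15->C; (1,8):dx=-9,dy=-12->C; (2,3):dx=-3,dy=-5->C
  (2,4):dx=+1,dy=+1->C; (2,5):dx=-4,dy=-3->C; (2,6):dx=+3,dy=+4->C; (2,7):dx=-6,dy=-9->C
  (2,8):dx=-5,dy=-6->C; (3,4):dx=+4,dy=+6->C; (3,5):dx=-1,dy=+2->D; (3,6):dx=+6,dy=+9->C
  (3,7):dx=-3,dy=-4->C; (3,8):dx=-2,dy=-1->C; (4,5):dx=-5,dy=-4->C; (4,6):dx=+2,dy=+3->C
  (4,7):dx=-7,dy=-10->C; (4,8):dx=-6,dy=-7->C; (5,6):dx=+7,dy=+7->C; (5,7):dx=-2,dy=-6->C
  (5,8):dx=-1,dy=-3->C; (6,7):dx=-9,dy=-13->C; (6,8):dx=-8,dy=-10->C; (7,8):dx=+1,dy=+3->C
Step 2: C = 27, D = 1, total pairs = 28.
Step 3: tau = (C - D)/(n(n-1)/2) = (27 - 1)/28 = 0.928571.
Step 4: Exact two-sided p-value (enumerate n! = 40320 permutations of y under H0): p = 0.000397.
Step 5: alpha = 0.05. reject H0.

tau_b = 0.9286 (C=27, D=1), p = 0.000397, reject H0.


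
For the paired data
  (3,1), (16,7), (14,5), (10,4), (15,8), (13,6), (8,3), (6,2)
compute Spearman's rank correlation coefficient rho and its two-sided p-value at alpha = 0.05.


Step 1: Rank x and y separately (midranks; no ties here).
rank(x): 3->1, 16->8, 14->6, 10->4, 15->7, 13->5, 8->3, 6->2
rank(y): 1->1, 7->7, 5->5, 4->4, 8->8, 6->6, 3->3, 2->2
Step 2: d_i = R_x(i) - R_y(i); compute d_i^2.
  (1-1)^2=0, (8-7)^2=1, (6-5)^2=1, (4-4)^2=0, (7-8)^2=1, (5-6)^2=1, (3-3)^2=0, (2-2)^2=0
sum(d^2) = 4.
Step 3: rho = 1 - 6*4 / (8*(8^2 - 1)) = 1 - 24/504 = 0.952381.
Step 4: Under H0, t = rho * sqrt((n-2)/(1-rho^2)) = 7.6509 ~ t(6).
Step 5: Two-sided p-value from the t-distribution with 6 df = 0.000260.
Step 6: alpha = 0.05. reject H0.

rho = 0.9524, p = 0.000260, reject H0 at alpha = 0.05.


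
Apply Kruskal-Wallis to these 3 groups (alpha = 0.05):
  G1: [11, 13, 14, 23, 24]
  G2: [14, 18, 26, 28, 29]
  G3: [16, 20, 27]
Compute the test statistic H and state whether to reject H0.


Step 1: Combine all N = 13 observations and assign midranks.
sorted (value, group, rank): (11,G1,1), (13,G1,2), (14,G1,3.5), (14,G2,3.5), (16,G3,5), (18,G2,6), (20,G3,7), (23,G1,8), (24,G1,9), (26,G2,10), (27,G3,11), (28,G2,12), (29,G2,13)
Step 2: Sum ranks within each group.
R_1 = 23.5 (n_1 = 5)
R_2 = 44.5 (n_2 = 5)
R_3 = 23 (n_3 = 3)
Step 3: H = 12/(N(N+1)) * sum(R_i^2/n_i) - 3(N+1)
     = 12/(13*14) * (23.5^2/5 + 44.5^2/5 + 23^2/3) - 3*14
     = 0.065934 * 682.833 - 42
     = 3.021978.
Step 4: Ties present; correction factor C = 1 - 6/(13^3 - 13) = 0.997253. Corrected H = 3.021978 / 0.997253 = 3.030303.
Step 5: Under H0, H ~ chi^2(2); p-value = 0.219775.
Step 6: alpha = 0.05. fail to reject H0.

H = 3.0303, df = 2, p = 0.219775, fail to reject H0.


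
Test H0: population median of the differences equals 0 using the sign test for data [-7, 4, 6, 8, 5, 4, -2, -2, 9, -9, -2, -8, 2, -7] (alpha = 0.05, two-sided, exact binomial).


Step 1: Discard zero differences. Original n = 14; n_eff = number of nonzero differences = 14.
Nonzero differences (with sign): -7, +4, +6, +8, +5, +4, -2, -2, +9, -9, -2, -8, +2, -7
Step 2: Count signs: positive = 7, negative = 7.
Step 3: Under H0: P(positive) = 0.5, so the number of positives S ~ Bin(14, 0.5).
Step 4: Two-sided exact p-value = sum of Bin(14,0.5) probabilities at or below the observed probability = 1.000000.
Step 5: alpha = 0.05. fail to reject H0.

n_eff = 14, pos = 7, neg = 7, p = 1.000000, fail to reject H0.


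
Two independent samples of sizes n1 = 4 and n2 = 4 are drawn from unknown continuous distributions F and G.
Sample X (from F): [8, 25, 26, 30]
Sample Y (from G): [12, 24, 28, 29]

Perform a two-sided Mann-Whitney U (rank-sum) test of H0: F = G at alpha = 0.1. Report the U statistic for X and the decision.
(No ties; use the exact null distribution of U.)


Step 1: Combine and sort all 8 observations; assign midranks.
sorted (value, group): (8,X), (12,Y), (24,Y), (25,X), (26,X), (28,Y), (29,Y), (30,X)
ranks: 8->1, 12->2, 24->3, 25->4, 26->5, 28->6, 29->7, 30->8
Step 2: Rank sum for X: R1 = 1 + 4 + 5 + 8 = 18.
Step 3: U_X = R1 - n1(n1+1)/2 = 18 - 4*5/2 = 18 - 10 = 8.
       U_Y = n1*n2 - U_X = 16 - 8 = 8.
Step 4: No ties, so the exact null distribution of U (based on enumerating the C(8,4) = 70 equally likely rank assignments) gives the two-sided p-value.
Step 5: p-value = 1.000000; compare to alpha = 0.1. fail to reject H0.

U_X = 8, p = 1.000000, fail to reject H0 at alpha = 0.1.


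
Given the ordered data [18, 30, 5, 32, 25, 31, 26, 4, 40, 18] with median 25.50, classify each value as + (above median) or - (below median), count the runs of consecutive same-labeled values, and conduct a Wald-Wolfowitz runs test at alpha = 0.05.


Step 1: Compute median = 25.50; label A = above, B = below.
Labels in order: BABABAABAB  (n_A = 5, n_B = 5)
Step 2: Count runs R = 9.
Step 3: Under H0 (random ordering), E[R] = 2*n_A*n_B/(n_A+n_B) + 1 = 2*5*5/10 + 1 = 6.0000.
        Var[R] = 2*n_A*n_B*(2*n_A*n_B - n_A - n_B) / ((n_A+n_B)^2 * (n_A+n_B-1)) = 2000/900 = 2.2222.
        SD[R] = 1.4907.
Step 4: Continuity-corrected z = (R - 0.5 - E[R]) / SD[R] = (9 - 0.5 - 6.0000) / 1.4907 = 1.6771.
Step 5: Two-sided p-value via normal approximation = 2*(1 - Phi(|z|)) = 0.093533.
Step 6: alpha = 0.05. fail to reject H0.

R = 9, z = 1.6771, p = 0.093533, fail to reject H0.


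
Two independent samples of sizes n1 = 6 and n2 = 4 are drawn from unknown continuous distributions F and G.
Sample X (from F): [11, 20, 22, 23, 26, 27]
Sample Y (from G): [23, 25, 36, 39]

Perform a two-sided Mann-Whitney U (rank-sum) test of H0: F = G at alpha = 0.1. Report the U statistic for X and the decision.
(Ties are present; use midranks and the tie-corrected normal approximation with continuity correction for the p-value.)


Step 1: Combine and sort all 10 observations; assign midranks.
sorted (value, group): (11,X), (20,X), (22,X), (23,X), (23,Y), (25,Y), (26,X), (27,X), (36,Y), (39,Y)
ranks: 11->1, 20->2, 22->3, 23->4.5, 23->4.5, 25->6, 26->7, 27->8, 36->9, 39->10
Step 2: Rank sum for X: R1 = 1 + 2 + 3 + 4.5 + 7 + 8 = 25.5.
Step 3: U_X = R1 - n1(n1+1)/2 = 25.5 - 6*7/2 = 25.5 - 21 = 4.5.
       U_Y = n1*n2 - U_X = 24 - 4.5 = 19.5.
Step 4: Ties are present, so use the tie-corrected normal approximation (with continuity correction) for the p-value.
Step 5: p-value = 0.134407; compare to alpha = 0.1. fail to reject H0.

U_X = 4.5, p = 0.134407, fail to reject H0 at alpha = 0.1.


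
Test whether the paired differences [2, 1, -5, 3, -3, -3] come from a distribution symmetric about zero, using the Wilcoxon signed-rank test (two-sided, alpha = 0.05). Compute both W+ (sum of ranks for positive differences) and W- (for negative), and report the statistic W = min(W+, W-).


Step 1: Drop any zero differences (none here) and take |d_i|.
|d| = [2, 1, 5, 3, 3, 3]
Step 2: Midrank |d_i| (ties get averaged ranks).
ranks: |2|->2, |1|->1, |5|->6, |3|->4, |3|->4, |3|->4
Step 3: Attach original signs; sum ranks with positive sign and with negative sign.
W+ = 2 + 1 + 4 = 7
W- = 6 + 4 + 4 = 14
(Check: W+ + W- = 21 should equal n(n+1)/2 = 21.)
Step 4: Test statistic W = min(W+, W-) = 7.
Step 5: Ties in |d|, so use the tie-corrected normal approximation.
        E[W] = n(n+1)/4 = 6*7/4 = 10.5.
        Tie groups: |d|=3 (t=3); sum(t^3 - t) = 24.
        Var[W] = n(n+1)(2n+1)/24 - sum(t^3-t)/48 = 546/24 - 24/48 = 22.25.
        z = (W - E[W]) / sqrt(Var[W]) = (7 - 10.5) / 4.7170 = -0.7420.
        Two-sided p = 2*Phi(z) = 0.458088.
Step 6: alpha = 0.05. fail to reject H0.

W+ = 7, W- = 14, W = min = 7, p = 0.458088, fail to reject H0.


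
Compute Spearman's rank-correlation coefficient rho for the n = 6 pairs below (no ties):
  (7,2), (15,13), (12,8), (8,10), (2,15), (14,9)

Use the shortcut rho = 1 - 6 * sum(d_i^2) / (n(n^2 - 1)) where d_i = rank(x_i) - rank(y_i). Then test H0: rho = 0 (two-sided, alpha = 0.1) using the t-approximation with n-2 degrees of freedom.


Step 1: Rank x and y separately (midranks; no ties here).
rank(x): 7->2, 15->6, 12->4, 8->3, 2->1, 14->5
rank(y): 2->1, 13->5, 8->2, 10->4, 15->6, 9->3
Step 2: d_i = R_x(i) - R_y(i); compute d_i^2.
  (2-1)^2=1, (6-5)^2=1, (4-2)^2=4, (3-4)^2=1, (1-6)^2=25, (5-3)^2=4
sum(d^2) = 36.
Step 3: rho = 1 - 6*36 / (6*(6^2 - 1)) = 1 - 216/210 = -0.028571.
Step 4: Under H0, t = rho * sqrt((n-2)/(1-rho^2)) = -0.0572 ~ t(4).
Step 5: Two-sided p-value from the t-distribution with 4 df = 0.957155.
Step 6: alpha = 0.1. fail to reject H0.

rho = -0.0286, p = 0.957155, fail to reject H0 at alpha = 0.1.


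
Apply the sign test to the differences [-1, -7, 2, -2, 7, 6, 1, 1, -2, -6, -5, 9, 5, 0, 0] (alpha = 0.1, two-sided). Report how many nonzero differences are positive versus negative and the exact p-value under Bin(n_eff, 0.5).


Step 1: Discard zero differences. Original n = 15; n_eff = number of nonzero differences = 13.
Nonzero differences (with sign): -1, -7, +2, -2, +7, +6, +1, +1, -2, -6, -5, +9, +5
Step 2: Count signs: positive = 7, negative = 6.
Step 3: Under H0: P(positive) = 0.5, so the number of positives S ~ Bin(13, 0.5).
Step 4: Two-sided exact p-value = sum of Bin(13,0.5) probabilities at or below the observed probability = 1.000000.
Step 5: alpha = 0.1. fail to reject H0.

n_eff = 13, pos = 7, neg = 6, p = 1.000000, fail to reject H0.


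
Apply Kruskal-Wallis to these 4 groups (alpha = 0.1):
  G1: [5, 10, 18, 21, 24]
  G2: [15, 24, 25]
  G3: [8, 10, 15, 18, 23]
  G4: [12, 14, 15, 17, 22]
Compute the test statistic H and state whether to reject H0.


Step 1: Combine all N = 18 observations and assign midranks.
sorted (value, group, rank): (5,G1,1), (8,G3,2), (10,G1,3.5), (10,G3,3.5), (12,G4,5), (14,G4,6), (15,G2,8), (15,G3,8), (15,G4,8), (17,G4,10), (18,G1,11.5), (18,G3,11.5), (21,G1,13), (22,G4,14), (23,G3,15), (24,G1,16.5), (24,G2,16.5), (25,G2,18)
Step 2: Sum ranks within each group.
R_1 = 45.5 (n_1 = 5)
R_2 = 42.5 (n_2 = 3)
R_3 = 40 (n_3 = 5)
R_4 = 43 (n_4 = 5)
Step 3: H = 12/(N(N+1)) * sum(R_i^2/n_i) - 3(N+1)
     = 12/(18*19) * (45.5^2/5 + 42.5^2/3 + 40^2/5 + 43^2/5) - 3*19
     = 0.035088 * 1705.93 - 57
     = 2.857310.
Step 4: Ties present; correction factor C = 1 - 42/(18^3 - 18) = 0.992776. Corrected H = 2.857310 / 0.992776 = 2.878101.
Step 5: Under H0, H ~ chi^2(3); p-value = 0.410804.
Step 6: alpha = 0.1. fail to reject H0.

H = 2.8781, df = 3, p = 0.410804, fail to reject H0.


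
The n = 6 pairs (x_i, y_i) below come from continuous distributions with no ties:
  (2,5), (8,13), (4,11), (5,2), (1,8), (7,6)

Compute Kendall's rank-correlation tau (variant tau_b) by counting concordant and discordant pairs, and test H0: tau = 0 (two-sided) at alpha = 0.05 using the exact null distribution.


Step 1: Enumerate the 15 unordered pairs (i,j) with i<j and classify each by sign(x_j-x_i) * sign(y_j-y_i).
  (1,2):dx=+6,dy=+8->C; (1,3):dx=+2,dy=+6->C; (1,4):dx=+3,dy=-3->D; (1,5):dx=-1,dy=+3->D
  (1,6):dx=+5,dy=+1->C; (2,3):dx=-4,dy=-2->C; (2,4):dx=-3,dy=-11->C; (2,5):dx=-7,dy=-5->C
  (2,6):dx=-1,dy=-7->C; (3,4):dx=+1,dy=-9->D; (3,5):dx=-3,dy=-3->C; (3,6):dx=+3,dy=-5->D
  (4,5):dx=-4,dy=+6->D; (4,6):dx=+2,dy=+4->C; (5,6):dx=+6,dy=-2->D
Step 2: C = 9, D = 6, total pairs = 15.
Step 3: tau = (C - D)/(n(n-1)/2) = (9 - 6)/15 = 0.200000.
Step 4: Exact two-sided p-value (enumerate n! = 720 permutations of y under H0): p = 0.719444.
Step 5: alpha = 0.05. fail to reject H0.

tau_b = 0.2000 (C=9, D=6), p = 0.719444, fail to reject H0.


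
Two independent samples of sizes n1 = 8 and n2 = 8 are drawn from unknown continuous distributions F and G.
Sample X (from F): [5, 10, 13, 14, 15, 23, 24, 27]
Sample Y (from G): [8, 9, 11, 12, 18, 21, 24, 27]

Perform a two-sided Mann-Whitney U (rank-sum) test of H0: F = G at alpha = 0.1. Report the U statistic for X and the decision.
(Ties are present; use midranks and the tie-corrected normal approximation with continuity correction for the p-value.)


Step 1: Combine and sort all 16 observations; assign midranks.
sorted (value, group): (5,X), (8,Y), (9,Y), (10,X), (11,Y), (12,Y), (13,X), (14,X), (15,X), (18,Y), (21,Y), (23,X), (24,X), (24,Y), (27,X), (27,Y)
ranks: 5->1, 8->2, 9->3, 10->4, 11->5, 12->6, 13->7, 14->8, 15->9, 18->10, 21->11, 23->12, 24->13.5, 24->13.5, 27->15.5, 27->15.5
Step 2: Rank sum for X: R1 = 1 + 4 + 7 + 8 + 9 + 12 + 13.5 + 15.5 = 70.
Step 3: U_X = R1 - n1(n1+1)/2 = 70 - 8*9/2 = 70 - 36 = 34.
       U_Y = n1*n2 - U_X = 64 - 34 = 30.
Step 4: Ties are present, so use the tie-corrected normal approximation (with continuity correction) for the p-value.
Step 5: p-value = 0.874643; compare to alpha = 0.1. fail to reject H0.

U_X = 34, p = 0.874643, fail to reject H0 at alpha = 0.1.


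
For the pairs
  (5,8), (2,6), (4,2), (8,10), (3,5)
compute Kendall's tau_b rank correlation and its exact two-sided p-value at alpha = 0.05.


Step 1: Enumerate the 10 unordered pairs (i,j) with i<j and classify each by sign(x_j-x_i) * sign(y_j-y_i).
  (1,2):dx=-3,dy=-2->C; (1,3):dx=-1,dy=-6->C; (1,4):dx=+3,dy=+2->C; (1,5):dx=-2,dy=-3->C
  (2,3):dx=+2,dy=-4->D; (2,4):dx=+6,dy=+4->C; (2,5):dx=+1,dy=-1->D; (3,4):dx=+4,dy=+8->C
  (3,5):dx=-1,dy=+3->D; (4,5):dx=-5,dy=-5->C
Step 2: C = 7, D = 3, total pairs = 10.
Step 3: tau = (C - D)/(n(n-1)/2) = (7 - 3)/10 = 0.400000.
Step 4: Exact two-sided p-value (enumerate n! = 120 permutations of y under H0): p = 0.483333.
Step 5: alpha = 0.05. fail to reject H0.

tau_b = 0.4000 (C=7, D=3), p = 0.483333, fail to reject H0.


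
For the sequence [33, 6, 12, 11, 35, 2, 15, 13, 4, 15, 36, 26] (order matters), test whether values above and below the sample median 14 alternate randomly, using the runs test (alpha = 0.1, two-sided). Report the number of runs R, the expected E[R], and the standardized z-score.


Step 1: Compute median = 14; label A = above, B = below.
Labels in order: ABBBABABBAAA  (n_A = 6, n_B = 6)
Step 2: Count runs R = 7.
Step 3: Under H0 (random ordering), E[R] = 2*n_A*n_B/(n_A+n_B) + 1 = 2*6*6/12 + 1 = 7.0000.
        Var[R] = 2*n_A*n_B*(2*n_A*n_B - n_A - n_B) / ((n_A+n_B)^2 * (n_A+n_B-1)) = 4320/1584 = 2.7273.
        SD[R] = 1.6514.
Step 4: R = E[R], so z = 0 with no continuity correction.
Step 5: Two-sided p-value via normal approximation = 2*(1 - Phi(|z|)) = 1.000000.
Step 6: alpha = 0.1. fail to reject H0.

R = 7, z = 0.0000, p = 1.000000, fail to reject H0.


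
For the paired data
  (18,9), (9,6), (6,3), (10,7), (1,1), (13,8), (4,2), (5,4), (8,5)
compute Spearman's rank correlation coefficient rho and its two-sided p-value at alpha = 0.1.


Step 1: Rank x and y separately (midranks; no ties here).
rank(x): 18->9, 9->6, 6->4, 10->7, 1->1, 13->8, 4->2, 5->3, 8->5
rank(y): 9->9, 6->6, 3->3, 7->7, 1->1, 8->8, 2->2, 4->4, 5->5
Step 2: d_i = R_x(i) - R_y(i); compute d_i^2.
  (9-9)^2=0, (6-6)^2=0, (4-3)^2=1, (7-7)^2=0, (1-1)^2=0, (8-8)^2=0, (2-2)^2=0, (3-4)^2=1, (5-5)^2=0
sum(d^2) = 2.
Step 3: rho = 1 - 6*2 / (9*(9^2 - 1)) = 1 - 12/720 = 0.983333.
Step 4: Under H0, t = rho * sqrt((n-2)/(1-rho^2)) = 14.3096 ~ t(7).
Step 5: Two-sided p-value from the t-distribution with 7 df = 0.000002.
Step 6: alpha = 0.1. reject H0.

rho = 0.9833, p = 0.000002, reject H0 at alpha = 0.1.


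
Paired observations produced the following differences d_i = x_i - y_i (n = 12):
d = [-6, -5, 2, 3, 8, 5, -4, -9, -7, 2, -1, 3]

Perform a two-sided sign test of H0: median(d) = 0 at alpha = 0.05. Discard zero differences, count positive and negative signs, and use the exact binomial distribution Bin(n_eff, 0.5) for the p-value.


Step 1: Discard zero differences. Original n = 12; n_eff = number of nonzero differences = 12.
Nonzero differences (with sign): -6, -5, +2, +3, +8, +5, -4, -9, -7, +2, -1, +3
Step 2: Count signs: positive = 6, negative = 6.
Step 3: Under H0: P(positive) = 0.5, so the number of positives S ~ Bin(12, 0.5).
Step 4: Two-sided exact p-value = sum of Bin(12,0.5) probabilities at or below the observed probability = 1.000000.
Step 5: alpha = 0.05. fail to reject H0.

n_eff = 12, pos = 6, neg = 6, p = 1.000000, fail to reject H0.


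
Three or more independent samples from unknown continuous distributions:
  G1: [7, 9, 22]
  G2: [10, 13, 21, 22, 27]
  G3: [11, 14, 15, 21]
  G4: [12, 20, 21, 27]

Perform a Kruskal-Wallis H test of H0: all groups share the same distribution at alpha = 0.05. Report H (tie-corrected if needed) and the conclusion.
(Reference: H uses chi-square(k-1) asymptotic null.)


Step 1: Combine all N = 16 observations and assign midranks.
sorted (value, group, rank): (7,G1,1), (9,G1,2), (10,G2,3), (11,G3,4), (12,G4,5), (13,G2,6), (14,G3,7), (15,G3,8), (20,G4,9), (21,G2,11), (21,G3,11), (21,G4,11), (22,G1,13.5), (22,G2,13.5), (27,G2,15.5), (27,G4,15.5)
Step 2: Sum ranks within each group.
R_1 = 16.5 (n_1 = 3)
R_2 = 49 (n_2 = 5)
R_3 = 30 (n_3 = 4)
R_4 = 40.5 (n_4 = 4)
Step 3: H = 12/(N(N+1)) * sum(R_i^2/n_i) - 3(N+1)
     = 12/(16*17) * (16.5^2/3 + 49^2/5 + 30^2/4 + 40.5^2/4) - 3*17
     = 0.044118 * 1206.01 - 51
     = 2.206434.
Step 4: Ties present; correction factor C = 1 - 36/(16^3 - 16) = 0.991176. Corrected H = 2.206434 / 0.991176 = 2.226076.
Step 5: Under H0, H ~ chi^2(3); p-value = 0.526831.
Step 6: alpha = 0.05. fail to reject H0.

H = 2.2261, df = 3, p = 0.526831, fail to reject H0.


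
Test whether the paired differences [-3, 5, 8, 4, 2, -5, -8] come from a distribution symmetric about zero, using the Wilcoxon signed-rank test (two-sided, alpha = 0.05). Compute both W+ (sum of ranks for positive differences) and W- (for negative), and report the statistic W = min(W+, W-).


Step 1: Drop any zero differences (none here) and take |d_i|.
|d| = [3, 5, 8, 4, 2, 5, 8]
Step 2: Midrank |d_i| (ties get averaged ranks).
ranks: |3|->2, |5|->4.5, |8|->6.5, |4|->3, |2|->1, |5|->4.5, |8|->6.5
Step 3: Attach original signs; sum ranks with positive sign and with negative sign.
W+ = 4.5 + 6.5 + 3 + 1 = 15
W- = 2 + 4.5 + 6.5 = 13
(Check: W+ + W- = 28 should equal n(n+1)/2 = 28.)
Step 4: Test statistic W = min(W+, W-) = 13.
Step 5: Ties in |d|, so use the tie-corrected normal approximation.
        E[W] = n(n+1)/4 = 7*8/4 = 14.
        Tie groups: |d|=5 (t=2), |d|=8 (t=2); sum(t^3 - t) = 12.
        Var[W] = n(n+1)(2n+1)/24 - sum(t^3-t)/48 = 840/24 - 12/48 = 34.75.
        z = (W - E[W]) / sqrt(Var[W]) = (13 - 14) / 5.8949 = -0.1696.
        Two-sided p = 2*Phi(z) = 0.865295.
Step 6: alpha = 0.05. fail to reject H0.

W+ = 15, W- = 13, W = min = 13, p = 0.865295, fail to reject H0.


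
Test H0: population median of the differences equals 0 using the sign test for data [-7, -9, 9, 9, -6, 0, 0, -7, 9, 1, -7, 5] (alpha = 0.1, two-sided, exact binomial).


Step 1: Discard zero differences. Original n = 12; n_eff = number of nonzero differences = 10.
Nonzero differences (with sign): -7, -9, +9, +9, -6, -7, +9, +1, -7, +5
Step 2: Count signs: positive = 5, negative = 5.
Step 3: Under H0: P(positive) = 0.5, so the number of positives S ~ Bin(10, 0.5).
Step 4: Two-sided exact p-value = sum of Bin(10,0.5) probabilities at or below the observed probability = 1.000000.
Step 5: alpha = 0.1. fail to reject H0.

n_eff = 10, pos = 5, neg = 5, p = 1.000000, fail to reject H0.


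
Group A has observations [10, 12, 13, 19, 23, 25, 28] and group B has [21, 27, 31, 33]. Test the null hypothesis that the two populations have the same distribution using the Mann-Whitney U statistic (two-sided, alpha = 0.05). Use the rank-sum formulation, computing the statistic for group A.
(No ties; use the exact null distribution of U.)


Step 1: Combine and sort all 11 observations; assign midranks.
sorted (value, group): (10,X), (12,X), (13,X), (19,X), (21,Y), (23,X), (25,X), (27,Y), (28,X), (31,Y), (33,Y)
ranks: 10->1, 12->2, 13->3, 19->4, 21->5, 23->6, 25->7, 27->8, 28->9, 31->10, 33->11
Step 2: Rank sum for X: R1 = 1 + 2 + 3 + 4 + 6 + 7 + 9 = 32.
Step 3: U_X = R1 - n1(n1+1)/2 = 32 - 7*8/2 = 32 - 28 = 4.
       U_Y = n1*n2 - U_X = 28 - 4 = 24.
Step 4: No ties, so the exact null distribution of U (based on enumerating the C(11,7) = 330 equally likely rank assignments) gives the two-sided p-value.
Step 5: p-value = 0.072727; compare to alpha = 0.05. fail to reject H0.

U_X = 4, p = 0.072727, fail to reject H0 at alpha = 0.05.


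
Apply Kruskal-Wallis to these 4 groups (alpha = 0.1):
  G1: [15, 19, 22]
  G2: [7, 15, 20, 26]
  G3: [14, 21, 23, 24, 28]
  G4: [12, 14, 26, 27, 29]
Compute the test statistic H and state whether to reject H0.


Step 1: Combine all N = 17 observations and assign midranks.
sorted (value, group, rank): (7,G2,1), (12,G4,2), (14,G3,3.5), (14,G4,3.5), (15,G1,5.5), (15,G2,5.5), (19,G1,7), (20,G2,8), (21,G3,9), (22,G1,10), (23,G3,11), (24,G3,12), (26,G2,13.5), (26,G4,13.5), (27,G4,15), (28,G3,16), (29,G4,17)
Step 2: Sum ranks within each group.
R_1 = 22.5 (n_1 = 3)
R_2 = 28 (n_2 = 4)
R_3 = 51.5 (n_3 = 5)
R_4 = 51 (n_4 = 5)
Step 3: H = 12/(N(N+1)) * sum(R_i^2/n_i) - 3(N+1)
     = 12/(17*18) * (22.5^2/3 + 28^2/4 + 51.5^2/5 + 51^2/5) - 3*18
     = 0.039216 * 1415.4 - 54
     = 1.505882.
Step 4: Ties present; correction factor C = 1 - 18/(17^3 - 17) = 0.996324. Corrected H = 1.505882 / 0.996324 = 1.511439.
Step 5: Under H0, H ~ chi^2(3); p-value = 0.679633.
Step 6: alpha = 0.1. fail to reject H0.

H = 1.5114, df = 3, p = 0.679633, fail to reject H0.


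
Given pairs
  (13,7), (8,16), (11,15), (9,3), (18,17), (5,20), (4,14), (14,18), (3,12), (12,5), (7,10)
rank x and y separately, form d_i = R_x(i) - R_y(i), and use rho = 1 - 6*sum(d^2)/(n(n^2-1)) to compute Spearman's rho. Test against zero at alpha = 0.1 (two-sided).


Step 1: Rank x and y separately (midranks; no ties here).
rank(x): 13->9, 8->5, 11->7, 9->6, 18->11, 5->3, 4->2, 14->10, 3->1, 12->8, 7->4
rank(y): 7->3, 16->8, 15->7, 3->1, 17->9, 20->11, 14->6, 18->10, 12->5, 5->2, 10->4
Step 2: d_i = R_x(i) - R_y(i); compute d_i^2.
  (9-3)^2=36, (5-8)^2=9, (7-7)^2=0, (6-1)^2=25, (11-9)^2=4, (3-11)^2=64, (2-6)^2=16, (10-10)^2=0, (1-5)^2=16, (8-2)^2=36, (4-4)^2=0
sum(d^2) = 206.
Step 3: rho = 1 - 6*206 / (11*(11^2 - 1)) = 1 - 1236/1320 = 0.063636.
Step 4: Under H0, t = rho * sqrt((n-2)/(1-rho^2)) = 0.1913 ~ t(9).
Step 5: Two-sided p-value from the t-distribution with 9 df = 0.852539.
Step 6: alpha = 0.1. fail to reject H0.

rho = 0.0636, p = 0.852539, fail to reject H0 at alpha = 0.1.


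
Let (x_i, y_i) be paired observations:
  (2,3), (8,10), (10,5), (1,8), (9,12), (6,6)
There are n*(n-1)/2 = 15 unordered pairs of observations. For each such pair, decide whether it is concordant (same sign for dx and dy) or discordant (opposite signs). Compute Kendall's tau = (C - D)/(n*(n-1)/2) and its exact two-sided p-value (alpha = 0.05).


Step 1: Enumerate the 15 unordered pairs (i,j) with i<j and classify each by sign(x_j-x_i) * sign(y_j-y_i).
  (1,2):dx=+6,dy=+7->C; (1,3):dx=+8,dy=+2->C; (1,4):dx=-1,dy=+5->D; (1,5):dx=+7,dy=+9->C
  (1,6):dx=+4,dy=+3->C; (2,3):dx=+2,dy=-5->D; (2,4):dx=-7,dy=-2->C; (2,5):dx=+1,dy=+2->C
  (2,6):dx=-2,dy=-4->C; (3,4):dx=-9,dy=+3->D; (3,5):dx=-1,dy=+7->D; (3,6):dx=-4,dy=+1->D
  (4,5):dx=+8,dy=+4->C; (4,6):dx=+5,dy=-2->D; (5,6):dx=-3,dy=-6->C
Step 2: C = 9, D = 6, total pairs = 15.
Step 3: tau = (C - D)/(n(n-1)/2) = (9 - 6)/15 = 0.200000.
Step 4: Exact two-sided p-value (enumerate n! = 720 permutations of y under H0): p = 0.719444.
Step 5: alpha = 0.05. fail to reject H0.

tau_b = 0.2000 (C=9, D=6), p = 0.719444, fail to reject H0.


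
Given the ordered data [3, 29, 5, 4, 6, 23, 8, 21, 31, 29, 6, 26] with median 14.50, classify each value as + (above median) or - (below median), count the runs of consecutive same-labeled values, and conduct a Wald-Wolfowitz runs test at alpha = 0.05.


Step 1: Compute median = 14.50; label A = above, B = below.
Labels in order: BABBBABAAABA  (n_A = 6, n_B = 6)
Step 2: Count runs R = 8.
Step 3: Under H0 (random ordering), E[R] = 2*n_A*n_B/(n_A+n_B) + 1 = 2*6*6/12 + 1 = 7.0000.
        Var[R] = 2*n_A*n_B*(2*n_A*n_B - n_A - n_B) / ((n_A+n_B)^2 * (n_A+n_B-1)) = 4320/1584 = 2.7273.
        SD[R] = 1.6514.
Step 4: Continuity-corrected z = (R - 0.5 - E[R]) / SD[R] = (8 - 0.5 - 7.0000) / 1.6514 = 0.3028.
Step 5: Two-sided p-value via normal approximation = 2*(1 - Phi(|z|)) = 0.762069.
Step 6: alpha = 0.05. fail to reject H0.

R = 8, z = 0.3028, p = 0.762069, fail to reject H0.


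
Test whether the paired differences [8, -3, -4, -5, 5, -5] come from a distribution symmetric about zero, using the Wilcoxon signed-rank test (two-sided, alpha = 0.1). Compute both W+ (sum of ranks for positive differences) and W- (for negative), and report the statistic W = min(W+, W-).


Step 1: Drop any zero differences (none here) and take |d_i|.
|d| = [8, 3, 4, 5, 5, 5]
Step 2: Midrank |d_i| (ties get averaged ranks).
ranks: |8|->6, |3|->1, |4|->2, |5|->4, |5|->4, |5|->4
Step 3: Attach original signs; sum ranks with positive sign and with negative sign.
W+ = 6 + 4 = 10
W- = 1 + 2 + 4 + 4 = 11
(Check: W+ + W- = 21 should equal n(n+1)/2 = 21.)
Step 4: Test statistic W = min(W+, W-) = 10.
Step 5: Ties in |d|, so use the tie-corrected normal approximation.
        E[W] = n(n+1)/4 = 6*7/4 = 10.5.
        Tie groups: |d|=5 (t=3); sum(t^3 - t) = 24.
        Var[W] = n(n+1)(2n+1)/24 - sum(t^3-t)/48 = 546/24 - 24/48 = 22.25.
        z = (W - E[W]) / sqrt(Var[W]) = (10 - 10.5) / 4.7170 = -0.1060.
        Two-sided p = 2*Phi(z) = 0.915583.
Step 6: alpha = 0.1. fail to reject H0.

W+ = 10, W- = 11, W = min = 10, p = 0.915583, fail to reject H0.


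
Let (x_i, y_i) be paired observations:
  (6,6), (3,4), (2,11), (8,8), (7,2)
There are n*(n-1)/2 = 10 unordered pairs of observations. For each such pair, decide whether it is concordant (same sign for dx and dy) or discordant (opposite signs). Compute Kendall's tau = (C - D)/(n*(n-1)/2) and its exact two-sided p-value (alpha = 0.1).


Step 1: Enumerate the 10 unordered pairs (i,j) with i<j and classify each by sign(x_j-x_i) * sign(y_j-y_i).
  (1,2):dx=-3,dy=-2->C; (1,3):dx=-4,dy=+5->D; (1,4):dx=+2,dy=+2->C; (1,5):dx=+1,dy=-4->D
  (2,3):dx=-1,dy=+7->D; (2,4):dx=+5,dy=+4->C; (2,5):dx=+4,dy=-2->D; (3,4):dx=+6,dy=-3->D
  (3,5):dx=+5,dy=-9->D; (4,5):dx=-1,dy=-6->C
Step 2: C = 4, D = 6, total pairs = 10.
Step 3: tau = (C - D)/(n(n-1)/2) = (4 - 6)/10 = -0.200000.
Step 4: Exact two-sided p-value (enumerate n! = 120 permutations of y under H0): p = 0.816667.
Step 5: alpha = 0.1. fail to reject H0.

tau_b = -0.2000 (C=4, D=6), p = 0.816667, fail to reject H0.


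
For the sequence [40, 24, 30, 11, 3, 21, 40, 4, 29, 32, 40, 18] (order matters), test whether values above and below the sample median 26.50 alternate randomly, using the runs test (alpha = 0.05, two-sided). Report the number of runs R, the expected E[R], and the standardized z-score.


Step 1: Compute median = 26.50; label A = above, B = below.
Labels in order: ABABBBABAAAB  (n_A = 6, n_B = 6)
Step 2: Count runs R = 8.
Step 3: Under H0 (random ordering), E[R] = 2*n_A*n_B/(n_A+n_B) + 1 = 2*6*6/12 + 1 = 7.0000.
        Var[R] = 2*n_A*n_B*(2*n_A*n_B - n_A - n_B) / ((n_A+n_B)^2 * (n_A+n_B-1)) = 4320/1584 = 2.7273.
        SD[R] = 1.6514.
Step 4: Continuity-corrected z = (R - 0.5 - E[R]) / SD[R] = (8 - 0.5 - 7.0000) / 1.6514 = 0.3028.
Step 5: Two-sided p-value via normal approximation = 2*(1 - Phi(|z|)) = 0.762069.
Step 6: alpha = 0.05. fail to reject H0.

R = 8, z = 0.3028, p = 0.762069, fail to reject H0.


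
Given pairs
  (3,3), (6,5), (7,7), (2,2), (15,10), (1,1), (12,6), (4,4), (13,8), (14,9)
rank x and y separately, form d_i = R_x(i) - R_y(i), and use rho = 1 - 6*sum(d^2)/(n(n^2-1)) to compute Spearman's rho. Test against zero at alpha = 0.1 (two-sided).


Step 1: Rank x and y separately (midranks; no ties here).
rank(x): 3->3, 6->5, 7->6, 2->2, 15->10, 1->1, 12->7, 4->4, 13->8, 14->9
rank(y): 3->3, 5->5, 7->7, 2->2, 10->10, 1->1, 6->6, 4->4, 8->8, 9->9
Step 2: d_i = R_x(i) - R_y(i); compute d_i^2.
  (3-3)^2=0, (5-5)^2=0, (6-7)^2=1, (2-2)^2=0, (10-10)^2=0, (1-1)^2=0, (7-6)^2=1, (4-4)^2=0, (8-8)^2=0, (9-9)^2=0
sum(d^2) = 2.
Step 3: rho = 1 - 6*2 / (10*(10^2 - 1)) = 1 - 12/990 = 0.987879.
Step 4: Under H0, t = rho * sqrt((n-2)/(1-rho^2)) = 18.0003 ~ t(8).
Step 5: Two-sided p-value from the t-distribution with 8 df = 0.000000.
Step 6: alpha = 0.1. reject H0.

rho = 0.9879, p = 0.000000, reject H0 at alpha = 0.1.


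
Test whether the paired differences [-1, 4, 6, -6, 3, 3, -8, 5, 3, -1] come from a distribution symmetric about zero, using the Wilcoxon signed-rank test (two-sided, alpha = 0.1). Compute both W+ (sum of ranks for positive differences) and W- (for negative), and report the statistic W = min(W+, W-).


Step 1: Drop any zero differences (none here) and take |d_i|.
|d| = [1, 4, 6, 6, 3, 3, 8, 5, 3, 1]
Step 2: Midrank |d_i| (ties get averaged ranks).
ranks: |1|->1.5, |4|->6, |6|->8.5, |6|->8.5, |3|->4, |3|->4, |8|->10, |5|->7, |3|->4, |1|->1.5
Step 3: Attach original signs; sum ranks with positive sign and with negative sign.
W+ = 6 + 8.5 + 4 + 4 + 7 + 4 = 33.5
W- = 1.5 + 8.5 + 10 + 1.5 = 21.5
(Check: W+ + W- = 55 should equal n(n+1)/2 = 55.)
Step 4: Test statistic W = min(W+, W-) = 21.5.
Step 5: Ties in |d|, so use the tie-corrected normal approximation.
        E[W] = n(n+1)/4 = 10*11/4 = 27.5.
        Tie groups: |d|=1 (t=2), |d|=3 (t=3), |d|=6 (t=2); sum(t^3 - t) = 36.
        Var[W] = n(n+1)(2n+1)/24 - sum(t^3-t)/48 = 2310/24 - 36/48 = 95.5.
        z = (W - E[W]) / sqrt(Var[W]) = (21.5 - 27.5) / 9.7724 = -0.6140.
        Two-sided p = 2*Phi(z) = 0.539233.
Step 6: alpha = 0.1. fail to reject H0.

W+ = 33.5, W- = 21.5, W = min = 21.5, p = 0.539233, fail to reject H0.


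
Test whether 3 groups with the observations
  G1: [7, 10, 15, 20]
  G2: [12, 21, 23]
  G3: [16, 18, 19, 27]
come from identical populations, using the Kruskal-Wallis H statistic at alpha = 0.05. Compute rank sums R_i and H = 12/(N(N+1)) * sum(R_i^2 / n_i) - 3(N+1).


Step 1: Combine all N = 11 observations and assign midranks.
sorted (value, group, rank): (7,G1,1), (10,G1,2), (12,G2,3), (15,G1,4), (16,G3,5), (18,G3,6), (19,G3,7), (20,G1,8), (21,G2,9), (23,G2,10), (27,G3,11)
Step 2: Sum ranks within each group.
R_1 = 15 (n_1 = 4)
R_2 = 22 (n_2 = 3)
R_3 = 29 (n_3 = 4)
Step 3: H = 12/(N(N+1)) * sum(R_i^2/n_i) - 3(N+1)
     = 12/(11*12) * (15^2/4 + 22^2/3 + 29^2/4) - 3*12
     = 0.090909 * 427.833 - 36
     = 2.893939.
Step 4: No ties, so H is used without correction.
Step 5: Under H0, H ~ chi^2(2); p-value = 0.235282.
Step 6: alpha = 0.05. fail to reject H0.

H = 2.8939, df = 2, p = 0.235282, fail to reject H0.


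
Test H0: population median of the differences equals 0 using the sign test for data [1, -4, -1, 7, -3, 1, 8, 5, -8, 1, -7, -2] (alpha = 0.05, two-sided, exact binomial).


Step 1: Discard zero differences. Original n = 12; n_eff = number of nonzero differences = 12.
Nonzero differences (with sign): +1, -4, -1, +7, -3, +1, +8, +5, -8, +1, -7, -2
Step 2: Count signs: positive = 6, negative = 6.
Step 3: Under H0: P(positive) = 0.5, so the number of positives S ~ Bin(12, 0.5).
Step 4: Two-sided exact p-value = sum of Bin(12,0.5) probabilities at or below the observed probability = 1.000000.
Step 5: alpha = 0.05. fail to reject H0.

n_eff = 12, pos = 6, neg = 6, p = 1.000000, fail to reject H0.


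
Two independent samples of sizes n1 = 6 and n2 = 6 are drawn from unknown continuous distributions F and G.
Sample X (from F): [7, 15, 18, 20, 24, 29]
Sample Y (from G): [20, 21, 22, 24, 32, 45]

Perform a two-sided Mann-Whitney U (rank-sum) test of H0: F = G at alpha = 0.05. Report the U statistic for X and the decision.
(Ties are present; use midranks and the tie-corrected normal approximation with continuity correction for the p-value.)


Step 1: Combine and sort all 12 observations; assign midranks.
sorted (value, group): (7,X), (15,X), (18,X), (20,X), (20,Y), (21,Y), (22,Y), (24,X), (24,Y), (29,X), (32,Y), (45,Y)
ranks: 7->1, 15->2, 18->3, 20->4.5, 20->4.5, 21->6, 22->7, 24->8.5, 24->8.5, 29->10, 32->11, 45->12
Step 2: Rank sum for X: R1 = 1 + 2 + 3 + 4.5 + 8.5 + 10 = 29.
Step 3: U_X = R1 - n1(n1+1)/2 = 29 - 6*7/2 = 29 - 21 = 8.
       U_Y = n1*n2 - U_X = 36 - 8 = 28.
Step 4: Ties are present, so use the tie-corrected normal approximation (with continuity correction) for the p-value.
Step 5: p-value = 0.126869; compare to alpha = 0.05. fail to reject H0.

U_X = 8, p = 0.126869, fail to reject H0 at alpha = 0.05.


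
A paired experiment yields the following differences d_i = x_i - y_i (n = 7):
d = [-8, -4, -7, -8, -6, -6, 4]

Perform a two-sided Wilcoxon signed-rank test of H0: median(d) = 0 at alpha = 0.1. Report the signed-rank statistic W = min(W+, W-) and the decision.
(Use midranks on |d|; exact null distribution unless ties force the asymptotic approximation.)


Step 1: Drop any zero differences (none here) and take |d_i|.
|d| = [8, 4, 7, 8, 6, 6, 4]
Step 2: Midrank |d_i| (ties get averaged ranks).
ranks: |8|->6.5, |4|->1.5, |7|->5, |8|->6.5, |6|->3.5, |6|->3.5, |4|->1.5
Step 3: Attach original signs; sum ranks with positive sign and with negative sign.
W+ = 1.5 = 1.5
W- = 6.5 + 1.5 + 5 + 6.5 + 3.5 + 3.5 = 26.5
(Check: W+ + W- = 28 should equal n(n+1)/2 = 28.)
Step 4: Test statistic W = min(W+, W-) = 1.5.
Step 5: Ties in |d|, so use the tie-corrected normal approximation.
        E[W] = n(n+1)/4 = 7*8/4 = 14.
        Tie groups: |d|=4 (t=2), |d|=6 (t=2), |d|=8 (t=2); sum(t^3 - t) = 18.
        Var[W] = n(n+1)(2n+1)/24 - sum(t^3-t)/48 = 840/24 - 18/48 = 34.625.
        z = (W - E[W]) / sqrt(Var[W]) = (1.5 - 14) / 5.8843 = -2.1243.
        Two-sided p = 2*Phi(z) = 0.033645.
Step 6: alpha = 0.1. reject H0.

W+ = 1.5, W- = 26.5, W = min = 1.5, p = 0.033645, reject H0.


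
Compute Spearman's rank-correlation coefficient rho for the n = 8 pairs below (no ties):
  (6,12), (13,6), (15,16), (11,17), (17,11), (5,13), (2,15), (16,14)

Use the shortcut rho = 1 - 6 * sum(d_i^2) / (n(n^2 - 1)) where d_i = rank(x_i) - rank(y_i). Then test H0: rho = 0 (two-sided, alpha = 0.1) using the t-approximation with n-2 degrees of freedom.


Step 1: Rank x and y separately (midranks; no ties here).
rank(x): 6->3, 13->5, 15->6, 11->4, 17->8, 5->2, 2->1, 16->7
rank(y): 12->3, 6->1, 16->7, 17->8, 11->2, 13->4, 15->6, 14->5
Step 2: d_i = R_x(i) - R_y(i); compute d_i^2.
  (3-3)^2=0, (5-1)^2=16, (6-7)^2=1, (4-8)^2=16, (8-2)^2=36, (2-4)^2=4, (1-6)^2=25, (7-5)^2=4
sum(d^2) = 102.
Step 3: rho = 1 - 6*102 / (8*(8^2 - 1)) = 1 - 612/504 = -0.214286.
Step 4: Under H0, t = rho * sqrt((n-2)/(1-rho^2)) = -0.5374 ~ t(6).
Step 5: Two-sided p-value from the t-distribution with 6 df = 0.610344.
Step 6: alpha = 0.1. fail to reject H0.

rho = -0.2143, p = 0.610344, fail to reject H0 at alpha = 0.1.


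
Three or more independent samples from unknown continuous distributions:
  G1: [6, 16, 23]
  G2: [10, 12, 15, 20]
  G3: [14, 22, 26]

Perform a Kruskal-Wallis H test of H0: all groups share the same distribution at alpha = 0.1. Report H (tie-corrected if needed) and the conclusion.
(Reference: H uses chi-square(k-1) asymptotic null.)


Step 1: Combine all N = 10 observations and assign midranks.
sorted (value, group, rank): (6,G1,1), (10,G2,2), (12,G2,3), (14,G3,4), (15,G2,5), (16,G1,6), (20,G2,7), (22,G3,8), (23,G1,9), (26,G3,10)
Step 2: Sum ranks within each group.
R_1 = 16 (n_1 = 3)
R_2 = 17 (n_2 = 4)
R_3 = 22 (n_3 = 3)
Step 3: H = 12/(N(N+1)) * sum(R_i^2/n_i) - 3(N+1)
     = 12/(10*11) * (16^2/3 + 17^2/4 + 22^2/3) - 3*11
     = 0.109091 * 318.917 - 33
     = 1.790909.
Step 4: No ties, so H is used without correction.
Step 5: Under H0, H ~ chi^2(2); p-value = 0.408422.
Step 6: alpha = 0.1. fail to reject H0.

H = 1.7909, df = 2, p = 0.408422, fail to reject H0.


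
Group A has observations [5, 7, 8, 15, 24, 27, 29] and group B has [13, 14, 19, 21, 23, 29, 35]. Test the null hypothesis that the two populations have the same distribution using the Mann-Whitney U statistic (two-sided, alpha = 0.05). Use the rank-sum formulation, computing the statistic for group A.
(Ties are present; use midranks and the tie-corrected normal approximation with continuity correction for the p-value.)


Step 1: Combine and sort all 14 observations; assign midranks.
sorted (value, group): (5,X), (7,X), (8,X), (13,Y), (14,Y), (15,X), (19,Y), (21,Y), (23,Y), (24,X), (27,X), (29,X), (29,Y), (35,Y)
ranks: 5->1, 7->2, 8->3, 13->4, 14->5, 15->6, 19->7, 21->8, 23->9, 24->10, 27->11, 29->12.5, 29->12.5, 35->14
Step 2: Rank sum for X: R1 = 1 + 2 + 3 + 6 + 10 + 11 + 12.5 = 45.5.
Step 3: U_X = R1 - n1(n1+1)/2 = 45.5 - 7*8/2 = 45.5 - 28 = 17.5.
       U_Y = n1*n2 - U_X = 49 - 17.5 = 31.5.
Step 4: Ties are present, so use the tie-corrected normal approximation (with continuity correction) for the p-value.
Step 5: p-value = 0.405717; compare to alpha = 0.05. fail to reject H0.

U_X = 17.5, p = 0.405717, fail to reject H0 at alpha = 0.05.


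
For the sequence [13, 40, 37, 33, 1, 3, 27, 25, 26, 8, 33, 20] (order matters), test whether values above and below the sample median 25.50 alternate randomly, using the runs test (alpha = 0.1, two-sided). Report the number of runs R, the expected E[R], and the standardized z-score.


Step 1: Compute median = 25.50; label A = above, B = below.
Labels in order: BAAABBABABAB  (n_A = 6, n_B = 6)
Step 2: Count runs R = 9.
Step 3: Under H0 (random ordering), E[R] = 2*n_A*n_B/(n_A+n_B) + 1 = 2*6*6/12 + 1 = 7.0000.
        Var[R] = 2*n_A*n_B*(2*n_A*n_B - n_A - n_B) / ((n_A+n_B)^2 * (n_A+n_B-1)) = 4320/1584 = 2.7273.
        SD[R] = 1.6514.
Step 4: Continuity-corrected z = (R - 0.5 - E[R]) / SD[R] = (9 - 0.5 - 7.0000) / 1.6514 = 0.9083.
Step 5: Two-sided p-value via normal approximation = 2*(1 - Phi(|z|)) = 0.363722.
Step 6: alpha = 0.1. fail to reject H0.

R = 9, z = 0.9083, p = 0.363722, fail to reject H0.


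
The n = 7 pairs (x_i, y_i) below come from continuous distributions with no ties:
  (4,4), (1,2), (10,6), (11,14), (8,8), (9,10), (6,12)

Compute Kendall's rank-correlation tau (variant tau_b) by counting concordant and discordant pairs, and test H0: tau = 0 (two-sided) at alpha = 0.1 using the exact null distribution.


Step 1: Enumerate the 21 unordered pairs (i,j) with i<j and classify each by sign(x_j-x_i) * sign(y_j-y_i).
  (1,2):dx=-3,dy=-2->C; (1,3):dx=+6,dy=+2->C; (1,4):dx=+7,dy=+10->C; (1,5):dx=+4,dy=+4->C
  (1,6):dx=+5,dy=+6->C; (1,7):dx=+2,dy=+8->C; (2,3):dx=+9,dy=+4->C; (2,4):dx=+10,dy=+12->C
  (2,5):dx=+7,dy=+6->C; (2,6):dx=+8,dy=+8->C; (2,7):dx=+5,dy=+10->C; (3,4):dx=+1,dy=+8->C
  (3,5):dx=-2,dy=+2->D; (3,6):dx=-1,dy=+4->D; (3,7):dx=-4,dy=+6->D; (4,5):dx=-3,dy=-6->C
  (4,6):dx=-2,dy=-4->C; (4,7):dx=-5,dy=-2->C; (5,6):dx=+1,dy=+2->C; (5,7):dx=-2,dy=+4->D
  (6,7):dx=-3,dy=+2->D
Step 2: C = 16, D = 5, total pairs = 21.
Step 3: tau = (C - D)/(n(n-1)/2) = (16 - 5)/21 = 0.523810.
Step 4: Exact two-sided p-value (enumerate n! = 5040 permutations of y under H0): p = 0.136111.
Step 5: alpha = 0.1. fail to reject H0.

tau_b = 0.5238 (C=16, D=5), p = 0.136111, fail to reject H0.


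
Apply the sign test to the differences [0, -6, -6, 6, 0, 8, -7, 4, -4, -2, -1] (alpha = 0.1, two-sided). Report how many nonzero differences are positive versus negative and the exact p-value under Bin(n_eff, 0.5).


Step 1: Discard zero differences. Original n = 11; n_eff = number of nonzero differences = 9.
Nonzero differences (with sign): -6, -6, +6, +8, -7, +4, -4, -2, -1
Step 2: Count signs: positive = 3, negative = 6.
Step 3: Under H0: P(positive) = 0.5, so the number of positives S ~ Bin(9, 0.5).
Step 4: Two-sided exact p-value = sum of Bin(9,0.5) probabilities at or below the observed probability = 0.507812.
Step 5: alpha = 0.1. fail to reject H0.

n_eff = 9, pos = 3, neg = 6, p = 0.507812, fail to reject H0.
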